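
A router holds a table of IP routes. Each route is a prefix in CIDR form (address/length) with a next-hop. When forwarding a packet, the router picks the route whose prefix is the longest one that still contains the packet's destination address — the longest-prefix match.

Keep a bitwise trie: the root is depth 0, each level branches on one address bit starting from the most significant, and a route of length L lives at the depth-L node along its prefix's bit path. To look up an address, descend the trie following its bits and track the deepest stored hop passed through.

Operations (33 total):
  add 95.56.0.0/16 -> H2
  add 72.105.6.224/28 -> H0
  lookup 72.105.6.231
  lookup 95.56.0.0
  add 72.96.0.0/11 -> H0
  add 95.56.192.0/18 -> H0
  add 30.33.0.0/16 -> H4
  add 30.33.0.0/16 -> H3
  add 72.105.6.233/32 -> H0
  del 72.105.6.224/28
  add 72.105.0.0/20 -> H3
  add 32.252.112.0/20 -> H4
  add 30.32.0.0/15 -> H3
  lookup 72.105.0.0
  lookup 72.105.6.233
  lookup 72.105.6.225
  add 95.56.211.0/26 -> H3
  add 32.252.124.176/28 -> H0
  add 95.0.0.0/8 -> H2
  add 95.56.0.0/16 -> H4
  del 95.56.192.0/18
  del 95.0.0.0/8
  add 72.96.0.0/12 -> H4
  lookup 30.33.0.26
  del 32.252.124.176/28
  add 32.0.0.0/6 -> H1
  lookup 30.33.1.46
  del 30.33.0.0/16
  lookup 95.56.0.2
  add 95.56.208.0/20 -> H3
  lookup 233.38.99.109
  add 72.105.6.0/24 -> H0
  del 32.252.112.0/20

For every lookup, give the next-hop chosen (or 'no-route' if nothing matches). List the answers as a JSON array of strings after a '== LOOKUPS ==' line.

Trace:
  + 95.56.0.0/16 (H2) depth=16
  + 72.105.6.224/28 (H0) depth=28
  ? 72.105.6.231  path d0:-→d1:-→d2:-→d3:-→d4:-→d5:-→d6:-→d7:-→d8:-→d9:-→d10:-→d11:-→d12:-→d13:-→d14:-→d15:-→d16:-→d17:-→d18:-→d19:-→d20:-→d21:-→d22:-→d23:-→d24:-→d25:-→d26:-→d27:-→d28:H0  best=H0
  ? 95.56.0.0  path d0:-→d1:-→d2:-→d3:-→d4:-→d5:-→d6:-→d7:-→d8:-→d9:-→d10:-→d11:-→d12:-→d13:-→d14:-→d15:-→d16:H2  best=H2
  + 72.96.0.0/11 (H0) depth=11
  + 95.56.192.0/18 (H0) depth=18
  + 30.33.0.0/16 (H4) depth=16
  + 30.33.0.0/16 (H3) depth=16
  + 72.105.6.233/32 (H0) depth=32
  del 72.105.6.224/28 (clear depth 28)
  + 72.105.0.0/20 (H3) depth=20
  + 32.252.112.0/20 (H4) depth=20
  + 30.32.0.0/15 (H3) depth=15
  ? 72.105.0.0  path d0:-→d1:-→d2:-→d3:-→d4:-→d5:-→d6:-→d7:-→d8:-→d9:-→d10:-→d11:H0→d12:-→d13:-→d14:-→d15:-→d16:-→d17:-→d18:-→d19:-→d20:H3→d21:-  best=H3
  ? 72.105.6.233  path d0:-→d1:-→d2:-→d3:-→d4:-→d5:-→d6:-→d7:-→d8:-→d9:-→d10:-→d11:H0→d12:-→d13:-→d14:-→d15:-→d16:-→d17:-→d18:-→d19:-→d20:H3→d21:-→d22:-→d23:-→d24:-→d25:-→d26:-→d27:-→d28:-→d29:-→d30:-→d31:-→d32:H0  best=H0
  ? 72.105.6.225  path d0:-→d1:-→d2:-→d3:-→d4:-→d5:-→d6:-→d7:-→d8:-→d9:-→d10:-→d11:H0→d12:-→d13:-→d14:-→d15:-→d16:-→d17:-→d18:-→d19:-→d20:H3→d21:-→d22:-→d23:-→d24:-→d25:-→d26:-→d27:-→d28:-  best=H3
  + 95.56.211.0/26 (H3) depth=26
  + 32.252.124.176/28 (H0) depth=28
  + 95.0.0.0/8 (H2) depth=8
  + 95.56.0.0/16 (H4) depth=16
  del 95.56.192.0/18 (clear depth 18)
  del 95.0.0.0/8 (clear depth 8)
  + 72.96.0.0/12 (H4) depth=12
  ? 30.33.0.26  path d0:-→d1:-→d2:-→d3:-→d4:-→d5:-→d6:-→d7:-→d8:-→d9:-→d10:-→d11:-→d12:-→d13:-→d14:-→d15:H3→d16:H3  best=H3
  del 32.252.124.176/28 (clear depth 28)
  + 32.0.0.0/6 (H1) depth=6
  ? 30.33.1.46  path d0:-→d1:-→d2:-→d3:-→d4:-→d5:-→d6:-→d7:-→d8:-→d9:-→d10:-→d11:-→d12:-→d13:-→d14:-→d15:H3→d16:H3  best=H3
  del 30.33.0.0/16 (clear depth 16)
  ? 95.56.0.2  path d0:-→d1:-→d2:-→d3:-→d4:-→d5:-→d6:-→d7:-→d8:-→d9:-→d10:-→d11:-→d12:-→d13:-→d14:-→d15:-→d16:H4  best=H4
  + 95.56.208.0/20 (H3) depth=20
  ? 233.38.99.109  path d0:-  best=no-route
  + 72.105.6.0/24 (H0) depth=24
  del 32.252.112.0/20 (clear depth 20)

== LOOKUPS ==
["H0","H2","H3","H0","H3","H3","H3","H4","no-route"]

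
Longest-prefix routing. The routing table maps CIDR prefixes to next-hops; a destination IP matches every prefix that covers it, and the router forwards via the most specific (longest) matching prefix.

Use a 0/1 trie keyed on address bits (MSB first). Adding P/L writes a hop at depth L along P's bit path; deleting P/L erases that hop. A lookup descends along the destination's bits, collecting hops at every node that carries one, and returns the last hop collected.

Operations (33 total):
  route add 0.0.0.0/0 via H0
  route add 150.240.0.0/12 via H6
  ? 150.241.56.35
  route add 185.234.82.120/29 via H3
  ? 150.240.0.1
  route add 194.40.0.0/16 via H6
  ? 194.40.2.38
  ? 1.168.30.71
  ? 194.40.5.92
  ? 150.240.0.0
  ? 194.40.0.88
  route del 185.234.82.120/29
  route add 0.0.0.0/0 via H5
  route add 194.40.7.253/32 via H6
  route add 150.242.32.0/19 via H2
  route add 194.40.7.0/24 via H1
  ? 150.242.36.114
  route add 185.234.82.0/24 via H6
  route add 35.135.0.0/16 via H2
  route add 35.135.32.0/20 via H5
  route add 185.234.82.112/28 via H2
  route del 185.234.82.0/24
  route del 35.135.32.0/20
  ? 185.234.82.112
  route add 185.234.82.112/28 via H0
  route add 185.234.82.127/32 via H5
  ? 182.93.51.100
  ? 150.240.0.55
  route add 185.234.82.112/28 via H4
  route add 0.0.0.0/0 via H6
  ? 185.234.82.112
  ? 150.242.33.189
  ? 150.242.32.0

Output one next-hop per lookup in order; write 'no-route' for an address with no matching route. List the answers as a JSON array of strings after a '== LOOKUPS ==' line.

Process each operation:
  add 0.0.0.0/0 -> H0 at depth 0
  add 150.240.0.0/12 -> H6 at depth 12
  Q 150.241.56.35: descend 100101101111 ; hops seen [H0,H6] ; pick H6
  add 185.234.82.120/29 -> H3 at depth 29
  Q 150.240.0.1: descend 100101101111 ; hops seen [H0,H6] ; pick H6
  add 194.40.0.0/16 -> H6 at depth 16
  Q 194.40.2.38: descend 1100001000101000 ; hops seen [H0,H6] ; pick H6
  Q 1.168.30.71: descend ε ; hops seen [H0] ; pick H0
  Q 194.40.5.92: descend 1100001000101000 ; hops seen [H0,H6] ; pick H6
  Q 150.240.0.0: descend 100101101111 ; hops seen [H0,H6] ; pick H6
  Q 194.40.0.88: descend 1100001000101000 ; hops seen [H0,H6] ; pick H6
  del 185.234.82.120/29 (clear depth 29)
  add 0.0.0.0/0 -> H5 at depth 0
  add 194.40.7.253/32 -> H6 at depth 32
  add 150.242.32.0/19 -> H2 at depth 19
  add 194.40.7.0/24 -> H1 at depth 24
  Q 150.242.36.114: descend 1001011011110010001 ; hops seen [H5,H6,H2] ; pick H2
  add 185.234.82.0/24 -> H6 at depth 24
  add 35.135.0.0/16 -> H2 at depth 16
  add 35.135.32.0/20 -> H5 at depth 20
  add 185.234.82.112/28 -> H2 at depth 28
  del 185.234.82.0/24 (clear depth 24)
  del 35.135.32.0/20 (clear depth 20)
  Q 185.234.82.112: descend 1011100111101010010100100111 ; hops seen [H5,H2] ; pick H2
  add 185.234.82.112/28 -> H0 at depth 28
  add 185.234.82.127/32 -> H5 at depth 32
  Q 182.93.51.100: descend 1011 ; hops seen [H5] ; pick H5
  Q 150.240.0.55: descend 10010110111100 ; hops seen [H5,H6] ; pick H6
  add 185.234.82.112/28 -> H4 at depth 28
  add 0.0.0.0/0 -> H6 at depth 0
  Q 185.234.82.112: descend 1011100111101010010100100111 ; hops seen [H6,H4] ; pick H4
  Q 150.242.33.189: descend 1001011011110010001 ; hops seen [H6,H6,H2] ; pick H2
  Q 150.242.32.0: descend 1001011011110010001 ; hops seen [H6,H6,H2] ; pick H2

== LOOKUPS ==
["H6","H6","H6","H0","H6","H6","H6","H2","H2","H5","H6","H4","H2","H2"]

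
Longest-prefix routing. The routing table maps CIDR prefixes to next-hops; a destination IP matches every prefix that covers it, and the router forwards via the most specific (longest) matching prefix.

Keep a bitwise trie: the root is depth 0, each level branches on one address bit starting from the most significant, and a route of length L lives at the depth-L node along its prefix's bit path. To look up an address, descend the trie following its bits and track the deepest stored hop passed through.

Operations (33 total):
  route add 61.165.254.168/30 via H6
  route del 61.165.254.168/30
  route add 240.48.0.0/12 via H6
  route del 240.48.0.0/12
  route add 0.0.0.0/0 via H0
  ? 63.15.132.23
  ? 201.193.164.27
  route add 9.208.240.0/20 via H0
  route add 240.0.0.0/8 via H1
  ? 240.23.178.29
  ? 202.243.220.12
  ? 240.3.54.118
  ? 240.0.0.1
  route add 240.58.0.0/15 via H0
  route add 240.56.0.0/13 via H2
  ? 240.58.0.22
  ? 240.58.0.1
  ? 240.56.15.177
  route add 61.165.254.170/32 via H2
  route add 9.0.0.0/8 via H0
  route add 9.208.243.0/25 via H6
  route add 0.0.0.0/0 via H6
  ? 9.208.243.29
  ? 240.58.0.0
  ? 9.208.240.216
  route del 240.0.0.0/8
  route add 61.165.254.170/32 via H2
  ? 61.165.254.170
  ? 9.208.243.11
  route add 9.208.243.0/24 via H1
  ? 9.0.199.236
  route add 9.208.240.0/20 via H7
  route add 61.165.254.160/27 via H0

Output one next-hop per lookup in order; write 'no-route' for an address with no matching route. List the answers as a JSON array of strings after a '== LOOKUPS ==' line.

Process each operation:
  + 61.165.254.168/30 (H6) depth=30
  - 61.165.254.168/30 clear@30
  + 240.48.0.0/12 (H6) depth=12
  - 240.48.0.0/12 clear@12
  + 0.0.0.0/0 (H0) depth=0
  ? 63.15.132.23  path d0:H0→d1:-→d2:-→d3:-→d4:-→d5:-→d6:-  best=H0
  ? 201.193.164.27  path d0:H0→d1:-→d2:-  best=H0
  + 9.208.240.0/20 (H0) depth=20
  + 240.0.0.0/8 (H1) depth=8
  ? 240.23.178.29  path d0:H0→d1:-→d2:-→d3:-→d4:-→d5:-→d6:-→d7:-→d8:H1→d9:-→d10:-  best=H1
  ? 202.243.220.12  path d0:H0→d1:-→d2:-  best=H0
  ? 240.3.54.118  path d0:H0→d1:-→d2:-→d3:-→d4:-→d5:-→d6:-→d7:-→d8:H1→d9:-→d10:-  best=H1
  ? 240.0.0.1  path d0:H0→d1:-→d2:-→d3:-→d4:-→d5:-→d6:-→d7:-→d8:H1→d9:-→d10:-  best=H1
  + 240.58.0.0/15 (H0) depth=15
  + 240.56.0.0/13 (H2) depth=13
  ? 240.58.0.22  path d0:H0→d1:-→d2:-→d3:-→d4:-→d5:-→d6:-→d7:-→d8:H1→d9:-→d10:-→d11:-→d12:-→d13:H2→d14:-→d15:H0  best=H0
  ? 240.58.0.1  path d0:H0→d1:-→d2:-→d3:-→d4:-→d5:-→d6:-→d7:-→d8:H1→d9:-→d10:-→d11:-→d12:-→d13:H2→d14:-→d15:H0  best=H0
  ? 240.56.15.177  path d0:H0→d1:-→d2:-→d3:-→d4:-→d5:-→d6:-→d7:-→d8:H1→d9:-→d10:-→d11:-→d12:-→d13:H2→d14:-  best=H2
  + 61.165.254.170/32 (H2) depth=32
  + 9.0.0.0/8 (H0) depth=8
  + 9.208.243.0/25 (H6) depth=25
  + 0.0.0.0/0 (H6) depth=0
  ? 9.208.243.29  path d0:H6→d1:-→d2:-→d3:-→d4:-→d5:-→d6:-→d7:-→d8:H0→d9:-→d10:-→d11:-→d12:-→d13:-→d14:-→d15:-→d16:-→d17:-→d18:-→d19:-→d20:H0→d21:-→d22:-→d23:-→d24:-→d25:H6  best=H6
  ? 240.58.0.0  path d0:H6→d1:-→d2:-→d3:-→d4:-→d5:-→d6:-→d7:-→d8:H1→d9:-→d10:-→d11:-→d12:-→d13:H2→d14:-→d15:H0  best=H0
  ? 9.208.240.216  path d0:H6→d1:-→d2:-→d3:-→d4:-→d5:-→d6:-→d7:-→d8:H0→d9:-→d10:-→d11:-→d12:-→d13:-→d14:-→d15:-→d16:-→d17:-→d18:-→d19:-→d20:H0→d21:-→d22:-  best=H0
  - 240.0.0.0/8 clear@8
  + 61.165.254.170/32 (H2) depth=32
  ? 61.165.254.170  path d0:H6→d1:-→d2:-→d3:-→d4:-→d5:-→d6:-→d7:-→d8:-→d9:-→d10:-→d11:-→d12:-→d13:-→d14:-→d15:-→d16:-→d17:-→d18:-→d19:-→d20:-→d21:-→d22:-→d23:-→d24:-→d25:-→d26:-→d27:-→d28:-→d29:-→d30:-→d31:-→d32:H2  best=H2
  ? 9.208.243.11  path d0:H6→d1:-→d2:-→d3:-→d4:-→d5:-→d6:-→d7:-→d8:H0→d9:-→d10:-→d11:-→d12:-→d13:-→d14:-→d15:-→d16:-→d17:-→d18:-→d19:-→d20:H0→d21:-→d22:-→d23:-→d24:-→d25:H6  best=H6
  + 9.208.243.0/24 (H1) depth=24
  ? 9.0.199.236  path d0:H6→d1:-→d2:-→d3:-→d4:-→d5:-→d6:-→d7:-→d8:H0  best=H0
  + 9.208.240.0/20 (H7) depth=20
  + 61.165.254.160/27 (H0) depth=27

== LOOKUPS ==
["H0","H0","H1","H0","H1","H1","H0","H0","H2","H6","H0","H0","H2","H6","H0"]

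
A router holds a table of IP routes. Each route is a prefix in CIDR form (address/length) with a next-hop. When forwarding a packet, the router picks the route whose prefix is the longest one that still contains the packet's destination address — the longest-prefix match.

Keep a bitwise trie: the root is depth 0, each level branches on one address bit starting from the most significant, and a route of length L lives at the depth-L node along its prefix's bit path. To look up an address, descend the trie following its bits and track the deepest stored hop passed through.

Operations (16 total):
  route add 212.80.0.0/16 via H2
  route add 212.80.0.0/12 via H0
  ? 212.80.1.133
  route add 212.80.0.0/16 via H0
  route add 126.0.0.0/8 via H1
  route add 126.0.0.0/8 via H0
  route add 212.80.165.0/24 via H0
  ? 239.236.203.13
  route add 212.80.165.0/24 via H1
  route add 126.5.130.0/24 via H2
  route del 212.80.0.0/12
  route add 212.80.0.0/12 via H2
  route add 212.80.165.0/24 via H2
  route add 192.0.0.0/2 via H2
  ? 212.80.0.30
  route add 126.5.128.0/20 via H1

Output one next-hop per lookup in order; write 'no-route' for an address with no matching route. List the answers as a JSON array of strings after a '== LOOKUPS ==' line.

Apply in order:
  + 212.80.0.0/16 (H2) depth=16
  + 212.80.0.0/12 (H0) depth=12
  ? 212.80.1.133  path d0:-→d1:-→d2:-→d3:-→d4:-→d5:-→d6:-→d7:-→d8:-→d9:-→d10:-→d11:-→d12:H0→d13:-→d14:-→d15:-→d16:H2  best=H2
  + 212.80.0.0/16 (H0) depth=16
  + 126.0.0.0/8 (H1) depth=8
  + 126.0.0.0/8 (H0) depth=8
  + 212.80.165.0/24 (H0) depth=24
  ? 239.236.203.13  path d0:-→d1:-→d2:-  best=no-route
  + 212.80.165.0/24 (H1) depth=24
  + 126.5.130.0/24 (H2) depth=24
  del 212.80.0.0/12 (clear depth 12)
  + 212.80.0.0/12 (H2) depth=12
  + 212.80.165.0/24 (H2) depth=24
  + 192.0.0.0/2 (H2) depth=2
  ? 212.80.0.30  path d0:-→d1:-→d2:H2→d3:-→d4:-→d5:-→d6:-→d7:-→d8:-→d9:-→d10:-→d11:-→d12:H2→d13:-→d14:-→d15:-→d16:H0  best=H0
  + 126.5.128.0/20 (H1) depth=20

== LOOKUPS ==
["H2","no-route","H0"]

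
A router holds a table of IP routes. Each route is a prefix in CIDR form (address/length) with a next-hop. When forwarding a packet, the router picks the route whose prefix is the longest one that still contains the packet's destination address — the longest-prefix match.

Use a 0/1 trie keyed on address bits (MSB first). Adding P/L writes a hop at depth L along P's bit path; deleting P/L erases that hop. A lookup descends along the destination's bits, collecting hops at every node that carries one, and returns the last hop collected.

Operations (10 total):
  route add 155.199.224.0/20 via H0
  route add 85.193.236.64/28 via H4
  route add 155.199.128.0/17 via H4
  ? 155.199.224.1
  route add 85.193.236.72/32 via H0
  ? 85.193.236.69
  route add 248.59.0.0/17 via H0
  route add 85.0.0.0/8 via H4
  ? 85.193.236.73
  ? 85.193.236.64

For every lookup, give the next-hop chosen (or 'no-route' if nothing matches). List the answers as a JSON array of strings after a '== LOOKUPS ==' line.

Apply in order:
  + 155.199.224.0/20 (H0) depth=20
  + 85.193.236.64/28 (H4) depth=28
  + 155.199.128.0/17 (H4) depth=17
  lookup 155.199.224.1: bits 10011011110001111110 walk d0:-→d1:-→d2:-→d3:-→d4:-→d5:-→d6:-→d7:-→d8:-→d9:-→d10:-→d11:-→d12:-→d13:-→d14:-→d15:-→d16:-→d17:H4→d18:-→d19:-→d20:H0 -> H0
  + 85.193.236.72/32 (H0) depth=32
  lookup 85.193.236.69: bits 0101010111000001111011000100 walk d0:-→d1:-→d2:-→d3:-→d4:-→d5:-→d6:-→d7:-→d8:-→d9:-→d10:-→d11:-→d12:-→d13:-→d14:-→d15:-→d16:-→d17:-→d18:-→d19:-→d20:-→d21:-→d22:-→d23:-→d24:-→d25:-→d26:-→d27:-→d28:H4 -> H4
  + 248.59.0.0/17 (H0) depth=17
  + 85.0.0.0/8 (H4) depth=8
  lookup 85.193.236.73: bits 0101010111000001111011000100100 walk d0:-→d1:-→d2:-→d3:-→d4:-→d5:-→d6:-→d7:-→d8:H4→d9:-→d10:-→d11:-→d12:-→d13:-→d14:-→d15:-→d16:-→d17:-→d18:-→d19:-→d20:-→d21:-→d22:-→d23:-→d24:-→d25:-→d26:-→d27:-→d28:H4→d29:-→d30:-→d31:- -> H4
  lookup 85.193.236.64: bits 0101010111000001111011000100 walk d0:-→d1:-→d2:-→d3:-→d4:-→d5:-→d6:-→d7:-→d8:H4→d9:-→d10:-→d11:-→d12:-→d13:-→d14:-→d15:-→d16:-→d17:-→d18:-→d19:-→d20:-→d21:-→d22:-→d23:-→d24:-→d25:-→d26:-→d27:-→d28:H4 -> H4

== LOOKUPS ==
["H0","H4","H4","H4"]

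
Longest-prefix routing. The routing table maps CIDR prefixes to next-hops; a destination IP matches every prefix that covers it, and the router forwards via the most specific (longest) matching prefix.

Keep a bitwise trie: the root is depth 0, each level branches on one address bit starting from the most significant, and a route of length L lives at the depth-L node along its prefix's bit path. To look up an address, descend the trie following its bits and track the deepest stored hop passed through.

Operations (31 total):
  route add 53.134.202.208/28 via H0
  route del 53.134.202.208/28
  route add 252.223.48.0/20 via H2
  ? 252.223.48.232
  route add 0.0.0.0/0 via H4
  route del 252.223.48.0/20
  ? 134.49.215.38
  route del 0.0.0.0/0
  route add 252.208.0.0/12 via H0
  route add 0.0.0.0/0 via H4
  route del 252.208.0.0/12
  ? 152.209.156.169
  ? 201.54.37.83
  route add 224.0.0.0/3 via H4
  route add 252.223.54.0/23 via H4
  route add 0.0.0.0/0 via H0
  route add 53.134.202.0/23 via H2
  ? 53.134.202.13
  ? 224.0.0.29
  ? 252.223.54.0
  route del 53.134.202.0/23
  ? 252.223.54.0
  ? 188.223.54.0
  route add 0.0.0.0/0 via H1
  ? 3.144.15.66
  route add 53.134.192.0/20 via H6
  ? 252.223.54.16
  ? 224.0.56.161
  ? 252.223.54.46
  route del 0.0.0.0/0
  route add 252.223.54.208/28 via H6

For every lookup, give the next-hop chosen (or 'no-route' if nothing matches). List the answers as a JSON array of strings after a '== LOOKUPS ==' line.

Trace:
  add 53.134.202.208/28 -> H0 at depth 28
  - 53.134.202.208/28 clear@28
  add 252.223.48.0/20 -> H2 at depth 20
  ? 252.223.48.232  path d0:-→d1:-→d2:-→d3:-→d4:-→d5:-→d6:-→d7:-→d8:-→d9:-→d10:-→d11:-→d12:-→d13:-→d14:-→d15:-→d16:-→d17:-→d18:-→d19:-→d20:H2  best=H2
  add 0.0.0.0/0 -> H4 at depth 0
  - 252.223.48.0/20 clear@20
  ? 134.49.215.38  path d0:H4→d1:-  best=H4
  - 0.0.0.0/0 clear@0
  add 252.208.0.0/12 -> H0 at depth 12
  add 0.0.0.0/0 -> H4 at depth 0
  - 252.208.0.0/12 clear@12
  ? 152.209.156.169  path d0:H4→d1:-  best=H4
  ? 201.54.37.83  path d0:H4→d1:-→d2:-  best=H4
  add 224.0.0.0/3 -> H4 at depth 3
  add 252.223.54.0/23 -> H4 at depth 23
  add 0.0.0.0/0 -> H0 at depth 0
  add 53.134.202.0/23 -> H2 at depth 23
  ? 53.134.202.13  path d0:H0→d1:-→d2:-→d3:-→d4:-→d5:-→d6:-→d7:-→d8:-→d9:-→d10:-→d11:-→d12:-→d13:-→d14:-→d15:-→d16:-→d17:-→d18:-→d19:-→d20:-→d21:-→d22:-→d23:H2→d24:-  best=H2
  ? 224.0.0.29  path d0:H0→d1:-→d2:-→d3:H4  best=H4
  ? 252.223.54.0  path d0:H0→d1:-→d2:-→d3:H4→d4:-→d5:-→d6:-→d7:-→d8:-→d9:-→d10:-→d11:-→d12:-→d13:-→d14:-→d15:-→d16:-→d17:-→d18:-→d19:-→d20:-→d21:-→d22:-→d23:H4  best=H4
  - 53.134.202.0/23 clear@23
  ? 252.223.54.0  path d0:H0→d1:-→d2:-→d3:H4→d4:-→d5:-→d6:-→d7:-→d8:-→d9:-→d10:-→d11:-→d12:-→d13:-→d14:-→d15:-→d16:-→d17:-→d18:-→d19:-→d20:-→d21:-→d22:-→d23:H4  best=H4
  ? 188.223.54.0  path d0:H0→d1:-  best=H0
  add 0.0.0.0/0 -> H1 at depth 0
  ? 3.144.15.66  path d0:H1→d1:-→d2:-  best=H1
  add 53.134.192.0/20 -> H6 at depth 20
  ? 252.223.54.16  path d0:H1→d1:-→d2:-→d3:H4→d4:-→d5:-→d6:-→d7:-→d8:-→d9:-→d10:-→d11:-→d12:-→d13:-→d14:-→d15:-→d16:-→d17:-→d18:-→d19:-→d20:-→d21:-→d22:-→d23:H4  best=H4
  ? 224.0.56.161  path d0:H1→d1:-→d2:-→d3:H4  best=H4
  ? 252.223.54.46  path d0:H1→d1:-→d2:-→d3:H4→d4:-→d5:-→d6:-→d7:-→d8:-→d9:-→d10:-→d11:-→d12:-→d13:-→d14:-→d15:-→d16:-→d17:-→d18:-→d19:-→d20:-→d21:-→d22:-→d23:H4  best=H4
  - 0.0.0.0/0 clear@0
  add 252.223.54.208/28 -> H6 at depth 28

== LOOKUPS ==
["H2","H4","H4","H4","H2","H4","H4","H4","H0","H1","H4","H4","H4"]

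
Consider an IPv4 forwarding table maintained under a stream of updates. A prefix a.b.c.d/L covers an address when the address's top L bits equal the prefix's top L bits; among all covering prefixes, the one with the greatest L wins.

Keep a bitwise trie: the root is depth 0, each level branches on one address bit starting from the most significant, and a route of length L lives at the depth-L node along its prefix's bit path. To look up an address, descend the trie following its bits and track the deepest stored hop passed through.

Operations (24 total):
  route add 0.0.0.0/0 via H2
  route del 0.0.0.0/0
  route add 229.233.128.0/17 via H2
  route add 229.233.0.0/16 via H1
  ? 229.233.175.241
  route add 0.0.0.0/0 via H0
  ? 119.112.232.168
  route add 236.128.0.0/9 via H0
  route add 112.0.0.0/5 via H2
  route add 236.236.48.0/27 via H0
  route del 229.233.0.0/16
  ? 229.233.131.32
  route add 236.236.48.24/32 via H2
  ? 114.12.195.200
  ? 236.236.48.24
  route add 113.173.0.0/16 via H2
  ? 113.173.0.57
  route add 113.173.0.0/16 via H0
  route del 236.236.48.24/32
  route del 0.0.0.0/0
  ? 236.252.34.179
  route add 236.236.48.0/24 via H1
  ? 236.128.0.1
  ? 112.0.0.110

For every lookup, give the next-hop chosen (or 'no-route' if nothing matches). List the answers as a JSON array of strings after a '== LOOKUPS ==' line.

Trace:
  add 0.0.0.0/0 -> H2 at depth 0
  - 0.0.0.0/0 clear@0
  add 229.233.128.0/17 -> H2 at depth 17
  add 229.233.0.0/16 -> H1 at depth 16
  ? 229.233.175.241  path d0:-→d1:-→d2:-→d3:-→d4:-→d5:-→d6:-→d7:-→d8:-→d9:-→d10:-→d11:-→d12:-→d13:-→d14:-→d15:-→d16:H1→d17:H2  best=H2
  add 0.0.0.0/0 -> H0 at depth 0
  ? 119.112.232.168  path d0:H0  best=H0
  add 236.128.0.0/9 -> H0 at depth 9
  add 112.0.0.0/5 -> H2 at depth 5
  add 236.236.48.0/27 -> H0 at depth 27
  - 229.233.0.0/16 clear@16
  ? 229.233.131.32  path d0:H0→d1:-→d2:-→d3:-→d4:-→d5:-→d6:-→d7:-→d8:-→d9:-→d10:-→d11:-→d12:-→d13:-→d14:-→d15:-→d16:-→d17:H2  best=H2
  add 236.236.48.24/32 -> H2 at depth 32
  ? 114.12.195.200  path d0:H0→d1:-→d2:-→d3:-→d4:-→d5:H2  best=H2
  ? 236.236.48.24  path d0:H0→d1:-→d2:-→d3:-→d4:-→d5:-→d6:-→d7:-→d8:-→d9:H0→d10:-→d11:-→d12:-→d13:-→d14:-→d15:-→d16:-→d17:-→d18:-→d19:-→d20:-→d21:-→d22:-→d23:-→d24:-→d25:-→d26:-→d27:H0→d28:-→d29:-→d30:-→d31:-→d32:H2  best=H2
  add 113.173.0.0/16 -> H2 at depth 16
  ? 113.173.0.57  path d0:H0→d1:-→d2:-→d3:-→d4:-→d5:H2→d6:-→d7:-→d8:-→d9:-→d10:-→d11:-→d12:-→d13:-→d14:-→d15:-→d16:H2  best=H2
  add 113.173.0.0/16 -> H0 at depth 16
  - 236.236.48.24/32 clear@32
  - 0.0.0.0/0 clear@0
  ? 236.252.34.179  path d0:-→d1:-→d2:-→d3:-→d4:-→d5:-→d6:-→d7:-→d8:-→d9:H0→d10:-→d11:-  best=H0
  add 236.236.48.0/24 -> H1 at depth 24
  ? 236.128.0.1  path d0:-→d1:-→d2:-→d3:-→d4:-→d5:-→d6:-→d7:-→d8:-→d9:H0  best=H0
  ? 112.0.0.110  path d0:-→d1:-→d2:-→d3:-→d4:-→d5:H2→d6:-→d7:-  best=H2

== LOOKUPS ==
["H2","H0","H2","H2","H2","H2","H0","H0","H2"]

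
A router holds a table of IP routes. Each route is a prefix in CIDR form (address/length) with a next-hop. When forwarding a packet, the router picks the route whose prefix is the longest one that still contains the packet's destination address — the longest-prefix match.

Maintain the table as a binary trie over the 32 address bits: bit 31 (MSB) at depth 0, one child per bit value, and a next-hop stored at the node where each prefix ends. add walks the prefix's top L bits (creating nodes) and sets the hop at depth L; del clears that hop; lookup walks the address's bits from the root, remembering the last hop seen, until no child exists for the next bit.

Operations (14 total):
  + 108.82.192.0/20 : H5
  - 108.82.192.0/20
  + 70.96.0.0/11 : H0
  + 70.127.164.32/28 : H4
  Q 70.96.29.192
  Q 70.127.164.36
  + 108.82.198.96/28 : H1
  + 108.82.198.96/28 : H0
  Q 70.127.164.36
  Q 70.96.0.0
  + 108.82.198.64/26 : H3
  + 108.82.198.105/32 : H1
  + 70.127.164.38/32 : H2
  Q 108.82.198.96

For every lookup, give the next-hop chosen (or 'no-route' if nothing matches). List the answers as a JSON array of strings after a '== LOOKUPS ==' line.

Trace:
  add 108.82.192.0/20 -> H5 at depth 20
  - 108.82.192.0/20 clear@20
  add 70.96.0.0/11 -> H0 at depth 11
  add 70.127.164.32/28 -> H4 at depth 28
  Q 70.96.29.192: descend 01000110011 ; hops seen [H0] ; pick H0
  Q 70.127.164.36: descend 0100011001111111101001000010 ; hops seen [H0,H4] ; pick H4
  add 108.82.198.96/28 -> H1 at depth 28
  add 108.82.198.96/28 -> H0 at depth 28
  Q 70.127.164.36: descend 0100011001111111101001000010 ; hops seen [H0,H4] ; pick H4
  Q 70.96.0.0: descend 01000110011 ; hops seen [H0] ; pick H0
  add 108.82.198.64/26 -> H3 at depth 26
  add 108.82.198.105/32 -> H1 at depth 32
  add 70.127.164.38/32 -> H2 at depth 32
  Q 108.82.198.96: descend 0110110001010010110001100110 ; hops seen [H3,H0] ; pick H0

== LOOKUPS ==
["H0","H4","H4","H0","H0"]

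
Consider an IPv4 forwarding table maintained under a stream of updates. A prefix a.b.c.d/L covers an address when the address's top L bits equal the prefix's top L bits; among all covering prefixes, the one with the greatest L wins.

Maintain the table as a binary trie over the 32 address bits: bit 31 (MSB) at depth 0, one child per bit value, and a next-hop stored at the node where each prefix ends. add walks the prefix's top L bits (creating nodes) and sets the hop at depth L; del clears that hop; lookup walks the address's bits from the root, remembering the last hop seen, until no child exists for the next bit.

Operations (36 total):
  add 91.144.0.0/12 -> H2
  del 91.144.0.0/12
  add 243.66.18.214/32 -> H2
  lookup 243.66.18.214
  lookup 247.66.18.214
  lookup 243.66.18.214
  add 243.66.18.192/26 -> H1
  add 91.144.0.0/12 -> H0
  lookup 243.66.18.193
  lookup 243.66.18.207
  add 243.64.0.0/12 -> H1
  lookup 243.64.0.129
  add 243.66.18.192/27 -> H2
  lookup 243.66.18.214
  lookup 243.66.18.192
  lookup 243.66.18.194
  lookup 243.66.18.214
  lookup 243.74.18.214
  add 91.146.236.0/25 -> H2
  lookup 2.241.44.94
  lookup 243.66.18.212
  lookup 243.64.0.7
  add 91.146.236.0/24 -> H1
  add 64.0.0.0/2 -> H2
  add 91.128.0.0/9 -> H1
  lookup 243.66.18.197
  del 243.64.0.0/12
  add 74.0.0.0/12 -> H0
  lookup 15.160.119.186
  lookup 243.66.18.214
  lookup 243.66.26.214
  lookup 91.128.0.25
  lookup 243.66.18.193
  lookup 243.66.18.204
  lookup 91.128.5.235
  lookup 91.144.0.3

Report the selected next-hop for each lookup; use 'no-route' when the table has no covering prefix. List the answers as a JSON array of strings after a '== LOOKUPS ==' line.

Process each operation:
  add 91.144.0.0/12 -> H2 at depth 12
  - 91.144.0.0/12 clear@12
  add 243.66.18.214/32 -> H2 at depth 32
  ? 243.66.18.214  path d0:-→d1:-→d2:-→d3:-→d4:-→d5:-→d6:-→d7:-→d8:-→d9:-→d10:-→d11:-→d12:-→d13:-→d14:-→d15:-→d16:-→d17:-→d18:-→d19:-→d20:-→d21:-→d22:-→d23:-→d24:-→d25:-→d26:-→d27:-→d28:-→d29:-→d30:-→d31:-→d32:H2  best=H2
  ? 247.66.18.214  path d0:-→d1:-→d2:-→d3:-→d4:-→d5:-  best=no-route
  ? 243.66.18.214  path d0:-→d1:-→d2:-→d3:-→d4:-→d5:-→d6:-→d7:-→d8:-→d9:-→d10:-→d11:-→d12:-→d13:-→d14:-→d15:-→d16:-→d17:-→d18:-→d19:-→d20:-→d21:-→d22:-→d23:-→d24:-→d25:-→d26:-→d27:-→d28:-→d29:-→d30:-→d31:-→d32:H2  best=H2
  add 243.66.18.192/26 -> H1 at depth 26
  add 91.144.0.0/12 -> H0 at depth 12
  ? 243.66.18.193  path d0:-→d1:-→d2:-→d3:-→d4:-→d5:-→d6:-→d7:-→d8:-→d9:-→d10:-→d11:-→d12:-→d13:-→d14:-→d15:-→d16:-→d17:-→d18:-→d19:-→d20:-→d21:-→d22:-→d23:-→d24:-→d25:-→d26:H1→d27:-  best=H1
  ? 243.66.18.207  path d0:-→d1:-→d2:-→d3:-→d4:-→d5:-→d6:-→d7:-→d8:-→d9:-→d10:-→d11:-→d12:-→d13:-→d14:-→d15:-→d16:-→d17:-→d18:-→d19:-→d20:-→d21:-→d22:-→d23:-→d24:-→d25:-→d26:H1→d27:-  best=H1
  add 243.64.0.0/12 -> H1 at depth 12
  ? 243.64.0.129  path d0:-→d1:-→d2:-→d3:-→d4:-→d5:-→d6:-→d7:-→d8:-→d9:-→d10:-→d11:-→d12:H1→d13:-→d14:-  best=H1
  add 243.66.18.192/27 -> H2 at depth 27
  ? 243.66.18.214  path d0:-→d1:-→d2:-→d3:-→d4:-→d5:-→d6:-→d7:-→d8:-→d9:-→d10:-→d11:-→d12:H1→d13:-→d14:-→d15:-→d16:-→d17:-→d18:-→d19:-→d20:-→d21:-→d22:-→d23:-→d24:-→d25:-→d26:H1→d27:H2→d28:-→d29:-→d30:-→d31:-→d32:H2  best=H2
  ? 243.66.18.192  path d0:-→d1:-→d2:-→d3:-→d4:-→d5:-→d6:-→d7:-→d8:-→d9:-→d10:-→d11:-→d12:H1→d13:-→d14:-→d15:-→d16:-→d17:-→d18:-→d19:-→d20:-→d21:-→d22:-→d23:-→d24:-→d25:-→d26:H1→d27:H2  best=H2
  ? 243.66.18.194  path d0:-→d1:-→d2:-→d3:-→d4:-→d5:-→d6:-→d7:-→d8:-→d9:-→d10:-→d11:-→d12:H1→d13:-→d14:-→d15:-→d16:-→d17:-→d18:-→d19:-→d20:-→d21:-→d22:-→d23:-→d24:-→d25:-→d26:H1→d27:H2  best=H2
  ? 243.66.18.214  path d0:-→d1:-→d2:-→d3:-→d4:-→d5:-→d6:-→d7:-→d8:-→d9:-→d10:-→d11:-→d12:H1→d13:-→d14:-→d15:-→d16:-→d17:-→d18:-→d19:-→d20:-→d21:-→d22:-→d23:-→d24:-→d25:-→d26:H1→d27:H2→d28:-→d29:-→d30:-→d31:-→d32:H2  best=H2
  ? 243.74.18.214  path d0:-→d1:-→d2:-→d3:-→d4:-→d5:-→d6:-→d7:-→d8:-→d9:-→d10:-→d11:-→d12:H1  best=H1
  add 91.146.236.0/25 -> H2 at depth 25
  ? 2.241.44.94  path d0:-→d1:-  best=no-route
  ? 243.66.18.212  path d0:-→d1:-→d2:-→d3:-→d4:-→d5:-→d6:-→d7:-→d8:-→d9:-→d10:-→d11:-→d12:H1→d13:-→d14:-→d15:-→d16:-→d17:-→d18:-→d19:-→d20:-→d21:-→d22:-→d23:-→d24:-→d25:-→d26:H1→d27:H2→d28:-→d29:-→d30:-  best=H2
  ? 243.64.0.7  path d0:-→d1:-→d2:-→d3:-→d4:-→d5:-→d6:-→d7:-→d8:-→d9:-→d10:-→d11:-→d12:H1→d13:-→d14:-  best=H1
  add 91.146.236.0/24 -> H1 at depth 24
  add 64.0.0.0/2 -> H2 at depth 2
  add 91.128.0.0/9 -> H1 at depth 9
  ? 243.66.18.197  path d0:-→d1:-→d2:-→d3:-→d4:-→d5:-→d6:-→d7:-→d8:-→d9:-→d10:-→d11:-→d12:H1→d13:-→d14:-→d15:-→d16:-→d17:-→d18:-→d19:-→d20:-→d21:-→d22:-→d23:-→d24:-→d25:-→d26:H1→d27:H2  best=H2
  - 243.64.0.0/12 clear@12
  add 74.0.0.0/12 -> H0 at depth 12
  ? 15.160.119.186  path d0:-→d1:-  best=no-route
  ? 243.66.18.214  path d0:-→d1:-→d2:-→d3:-→d4:-→d5:-→d6:-→d7:-→d8:-→d9:-→d10:-→d11:-→d12:-→d13:-→d14:-→d15:-→d16:-→d17:-→d18:-→d19:-→d20:-→d21:-→d22:-→d23:-→d24:-→d25:-→d26:H1→d27:H2→d28:-→d29:-→d30:-→d31:-→d32:H2  best=H2
  ? 243.66.26.214  path d0:-→d1:-→d2:-→d3:-→d4:-→d5:-→d6:-→d7:-→d8:-→d9:-→d10:-→d11:-→d12:-→d13:-→d14:-→d15:-→d16:-→d17:-→d18:-→d19:-→d20:-  best=no-route
  ? 91.128.0.25  path d0:-→d1:-→d2:H2→d3:-→d4:-→d5:-→d6:-→d7:-→d8:-→d9:H1→d10:-→d11:-  best=H1
  ? 243.66.18.193  path d0:-→d1:-→d2:-→d3:-→d4:-→d5:-→d6:-→d7:-→d8:-→d9:-→d10:-→d11:-→d12:-→d13:-→d14:-→d15:-→d16:-→d17:-→d18:-→d19:-→d20:-→d21:-→d22:-→d23:-→d24:-→d25:-→d26:H1→d27:H2  best=H2
  ? 243.66.18.204  path d0:-→d1:-→d2:-→d3:-→d4:-→d5:-→d6:-→d7:-→d8:-→d9:-→d10:-→d11:-→d12:-→d13:-→d14:-→d15:-→d16:-→d17:-→d18:-→d19:-→d20:-→d21:-→d22:-→d23:-→d24:-→d25:-→d26:H1→d27:H2  best=H2
  ? 91.128.5.235  path d0:-→d1:-→d2:H2→d3:-→d4:-→d5:-→d6:-→d7:-→d8:-→d9:H1→d10:-→d11:-  best=H1
  ? 91.144.0.3  path d0:-→d1:-→d2:H2→d3:-→d4:-→d5:-→d6:-→d7:-→d8:-→d9:H1→d10:-→d11:-→d12:H0→d13:-→d14:-  best=H0

== LOOKUPS ==
["H2","no-route","H2","H1","H1","H1","H2","H2","H2","H2","H1","no-route","H2","H1","H2","no-route","H2","no-route","H1","H2","H2","H1","H0"]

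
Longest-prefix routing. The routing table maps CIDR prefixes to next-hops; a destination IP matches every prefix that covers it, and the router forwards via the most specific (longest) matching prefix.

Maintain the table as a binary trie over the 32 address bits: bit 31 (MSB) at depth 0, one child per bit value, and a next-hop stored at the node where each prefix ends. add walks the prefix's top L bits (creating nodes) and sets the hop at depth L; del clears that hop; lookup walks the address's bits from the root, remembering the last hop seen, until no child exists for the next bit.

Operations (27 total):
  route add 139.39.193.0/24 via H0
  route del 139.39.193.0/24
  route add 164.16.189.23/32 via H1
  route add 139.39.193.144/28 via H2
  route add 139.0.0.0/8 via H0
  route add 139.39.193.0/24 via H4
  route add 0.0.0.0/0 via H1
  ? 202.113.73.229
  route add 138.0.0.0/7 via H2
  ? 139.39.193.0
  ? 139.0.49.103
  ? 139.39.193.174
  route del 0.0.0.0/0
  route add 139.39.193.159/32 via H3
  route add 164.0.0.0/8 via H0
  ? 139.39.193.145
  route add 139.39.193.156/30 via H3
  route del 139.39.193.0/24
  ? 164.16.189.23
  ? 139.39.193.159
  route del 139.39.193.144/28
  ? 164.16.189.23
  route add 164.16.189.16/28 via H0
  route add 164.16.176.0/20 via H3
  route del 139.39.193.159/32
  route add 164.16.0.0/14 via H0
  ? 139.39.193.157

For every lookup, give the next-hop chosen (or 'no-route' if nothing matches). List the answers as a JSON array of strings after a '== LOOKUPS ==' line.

Process each operation:
  + 139.39.193.0/24 (H0) depth=24
  - 139.39.193.0/24 clear@24
  + 164.16.189.23/32 (H1) depth=32
  + 139.39.193.144/28 (H2) depth=28
  + 139.0.0.0/8 (H0) depth=8
  + 139.39.193.0/24 (H4) depth=24
  + 0.0.0.0/0 (H1) depth=0
  lookup 202.113.73.229: bits 1 walk d0:H1→d1:- -> H1
  + 138.0.0.0/7 (H2) depth=7
  lookup 139.39.193.0: bits 100010110010011111000001 walk d0:H1→d1:-→d2:-→d3:-→d4:-→d5:-→d6:-→d7:H2→d8:H0→d9:-→d10:-→d11:-→d12:-→d13:-→d14:-→d15:-→d16:-→d17:-→d18:-→d19:-→d20:-→d21:-→d22:-→d23:-→d24:H4 -> H4
  lookup 139.0.49.103: bits 1000101100 walk d0:H1→d1:-→d2:-→d3:-→d4:-→d5:-→d6:-→d7:H2→d8:H0→d9:-→d10:- -> H0
  lookup 139.39.193.174: bits 10001011001001111100000110 walk d0:H1→d1:-→d2:-→d3:-→d4:-→d5:-→d6:-→d7:H2→d8:H0→d9:-→d10:-→d11:-→d12:-→d13:-→d14:-→d15:-→d16:-→d17:-→d18:-→d19:-→d20:-→d21:-→d22:-→d23:-→d24:H4→d25:-→d26:- -> H4
  - 0.0.0.0/0 clear@0
  + 139.39.193.159/32 (H3) depth=32
  + 164.0.0.0/8 (H0) depth=8
  lookup 139.39.193.145: bits 1000101100100111110000011001 walk d0:-→d1:-→d2:-→d3:-→d4:-→d5:-→d6:-→d7:H2→d8:H0→d9:-→d10:-→d11:-→d12:-→d13:-→d14:-→d15:-→d16:-→d17:-→d18:-→d19:-→d20:-→d21:-→d22:-→d23:-→d24:H4→d25:-→d26:-→d27:-→d28:H2 -> H2
  + 139.39.193.156/30 (H3) depth=30
  - 139.39.193.0/24 clear@24
  lookup 164.16.189.23: bits 10100100000100001011110100010111 walk d0:-→d1:-→d2:-→d3:-→d4:-→d5:-→d6:-→d7:-→d8:H0→d9:-→d10:-→d11:-→d12:-→d13:-→d14:-→d15:-→d16:-→d17:-→d18:-→d19:-→d20:-→d21:-→d22:-→d23:-→d24:-→d25:-→d26:-→d27:-→d28:-→d29:-→d30:-→d31:-→d32:H1 -> H1
  lookup 139.39.193.159: bits 10001011001001111100000110011111 walk d0:-→d1:-→d2:-→d3:-→d4:-→d5:-→d6:-→d7:H2→d8:H0→d9:-→d10:-→d11:-→d12:-→d13:-→d14:-→d15:-→d16:-→d17:-→d18:-→d19:-→d20:-→d21:-→d22:-→d23:-→d24:-→d25:-→d26:-→d27:-→d28:H2→d29:-→d30:H3→d31:-→d32:H3 -> H3
  - 139.39.193.144/28 clear@28
  lookup 164.16.189.23: bits 10100100000100001011110100010111 walk d0:-→d1:-→d2:-→d3:-→d4:-→d5:-→d6:-→d7:-→d8:H0→d9:-→d10:-→d11:-→d12:-→d13:-→d14:-→d15:-→d16:-→d17:-→d18:-→d19:-→d20:-→d21:-→d22:-→d23:-→d24:-→d25:-→d26:-→d27:-→d28:-→d29:-→d30:-→d31:-→d32:H1 -> H1
  + 164.16.189.16/28 (H0) depth=28
  + 164.16.176.0/20 (H3) depth=20
  - 139.39.193.159/32 clear@32
  + 164.16.0.0/14 (H0) depth=14
  lookup 139.39.193.157: bits 100010110010011111000001100111 walk d0:-→d1:-→d2:-→d3:-→d4:-→d5:-→d6:-→d7:H2→d8:H0→d9:-→d10:-→d11:-→d12:-→d13:-→d14:-→d15:-→d16:-→d17:-→d18:-→d19:-→d20:-→d21:-→d22:-→d23:-→d24:-→d25:-→d26:-→d27:-→d28:-→d29:-→d30:H3 -> H3

== LOOKUPS ==
["H1","H4","H0","H4","H2","H1","H3","H1","H3"]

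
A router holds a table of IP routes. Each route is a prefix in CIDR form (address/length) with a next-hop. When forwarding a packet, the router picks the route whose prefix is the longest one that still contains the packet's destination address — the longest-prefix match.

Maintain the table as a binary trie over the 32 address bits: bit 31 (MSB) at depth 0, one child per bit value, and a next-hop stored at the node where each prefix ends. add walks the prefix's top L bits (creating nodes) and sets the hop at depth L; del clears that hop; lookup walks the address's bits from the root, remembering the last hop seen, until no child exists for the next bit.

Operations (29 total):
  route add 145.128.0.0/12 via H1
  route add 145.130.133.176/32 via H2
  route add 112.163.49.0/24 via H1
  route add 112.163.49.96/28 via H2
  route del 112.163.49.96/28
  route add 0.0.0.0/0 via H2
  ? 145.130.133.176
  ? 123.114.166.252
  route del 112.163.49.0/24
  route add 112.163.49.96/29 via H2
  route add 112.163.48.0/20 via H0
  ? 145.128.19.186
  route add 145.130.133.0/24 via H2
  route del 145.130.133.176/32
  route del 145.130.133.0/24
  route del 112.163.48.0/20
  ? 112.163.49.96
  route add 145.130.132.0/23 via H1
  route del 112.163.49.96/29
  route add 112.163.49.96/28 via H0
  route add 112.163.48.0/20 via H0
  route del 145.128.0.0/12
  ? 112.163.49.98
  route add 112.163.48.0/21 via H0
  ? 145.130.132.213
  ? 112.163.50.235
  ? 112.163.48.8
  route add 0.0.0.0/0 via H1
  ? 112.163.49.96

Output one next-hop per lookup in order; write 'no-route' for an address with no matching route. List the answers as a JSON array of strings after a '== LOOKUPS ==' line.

Trace:
  + 145.128.0.0/12 (H1) depth=12
  + 145.130.133.176/32 (H2) depth=32
  + 112.163.49.0/24 (H1) depth=24
  + 112.163.49.96/28 (H2) depth=28
  del 112.163.49.96/28 (clear depth 28)
  + 0.0.0.0/0 (H2) depth=0
  ? 145.130.133.176  path d0:H2→d1:-→d2:-→d3:-→d4:-→d5:-→d6:-→d7:-→d8:-→d9:-→d10:-→d11:-→d12:H1→d13:-→d14:-→d15:-→d16:-→d17:-→d18:-→d19:-→d20:-→d21:-→d22:-→d23:-→d24:-→d25:-→d26:-→d27:-→d28:-→d29:-→d30:-→d31:-→d32:H2  best=H2
  ? 123.114.166.252  path d0:H2→d1:-→d2:-→d3:-→d4:-  best=H2
  del 112.163.49.0/24 (clear depth 24)
  + 112.163.49.96/29 (H2) depth=29
  + 112.163.48.0/20 (H0) depth=20
  ? 145.128.19.186  path d0:H2→d1:-→d2:-→d3:-→d4:-→d5:-→d6:-→d7:-→d8:-→d9:-→d10:-→d11:-→d12:H1→d13:-→d14:-  best=H1
  + 145.130.133.0/24 (H2) depth=24
  del 145.130.133.176/32 (clear depth 32)
  del 145.130.133.0/24 (clear depth 24)
  del 112.163.48.0/20 (clear depth 20)
  ? 112.163.49.96  path d0:H2→d1:-→d2:-→d3:-→d4:-→d5:-→d6:-→d7:-→d8:-→d9:-→d10:-→d11:-→d12:-→d13:-→d14:-→d15:-→d16:-→d17:-→d18:-→d19:-→d20:-→d21:-→d22:-→d23:-→d24:-→d25:-→d26:-→d27:-→d28:-→d29:H2  best=H2
  + 145.130.132.0/23 (H1) depth=23
  del 112.163.49.96/29 (clear depth 29)
  + 112.163.49.96/28 (H0) depth=28
  + 112.163.48.0/20 (H0) depth=20
  del 145.128.0.0/12 (clear depth 12)
  ? 112.163.49.98  path d0:H2→d1:-→d2:-→d3:-→d4:-→d5:-→d6:-→d7:-→d8:-→d9:-→d10:-→d11:-→d12:-→d13:-→d14:-→d15:-→d16:-→d17:-→d18:-→d19:-→d20:H0→d21:-→d22:-→d23:-→d24:-→d25:-→d26:-→d27:-→d28:H0→d29:-  best=H0
  + 112.163.48.0/21 (H0) depth=21
  ? 145.130.132.213  path d0:H2→d1:-→d2:-→d3:-→d4:-→d5:-→d6:-→d7:-→d8:-→d9:-→d10:-→d11:-→d12:-→d13:-→d14:-→d15:-→d16:-→d17:-→d18:-→d19:-→d20:-→d21:-→d22:-→d23:H1  best=H1
  ? 112.163.50.235  path d0:H2→d1:-→d2:-→d3:-→d4:-→d5:-→d6:-→d7:-→d8:-→d9:-→d10:-→d11:-→d12:-→d13:-→d14:-→d15:-→d16:-→d17:-→d18:-→d19:-→d20:H0→d21:H0→d22:-  best=H0
  ? 112.163.48.8  path d0:H2→d1:-→d2:-→d3:-→d4:-→d5:-→d6:-→d7:-→d8:-→d9:-→d10:-→d11:-→d12:-→d13:-→d14:-→d15:-→d16:-→d17:-→d18:-→d19:-→d20:H0→d21:H0→d22:-→d23:-  best=H0
  + 0.0.0.0/0 (H1) depth=0
  ? 112.163.49.96  path d0:H1→d1:-→d2:-→d3:-→d4:-→d5:-→d6:-→d7:-→d8:-→d9:-→d10:-→d11:-→d12:-→d13:-→d14:-→d15:-→d16:-→d17:-→d18:-→d19:-→d20:H0→d21:H0→d22:-→d23:-→d24:-→d25:-→d26:-→d27:-→d28:H0→d29:-  best=H0

== LOOKUPS ==
["H2","H2","H1","H2","H0","H1","H0","H0","H0"]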